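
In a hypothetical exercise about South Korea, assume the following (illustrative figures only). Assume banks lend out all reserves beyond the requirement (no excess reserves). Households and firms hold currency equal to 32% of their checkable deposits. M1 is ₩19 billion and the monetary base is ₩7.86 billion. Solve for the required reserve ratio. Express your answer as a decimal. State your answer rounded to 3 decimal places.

Using m = M/MB = 19/7.86 ≈ 2.417303. Since m = (1 + c)/(c + rr + e), the denominator satisfies c + rr + e = (1 + c)/m = (1 + 0.32) / 2.417303 ≈ 0.546063.
With c = 0.32 and e = 0, the required reserve ratio is 0.546063 − 0.32 − 0 = 0.226063.

0.226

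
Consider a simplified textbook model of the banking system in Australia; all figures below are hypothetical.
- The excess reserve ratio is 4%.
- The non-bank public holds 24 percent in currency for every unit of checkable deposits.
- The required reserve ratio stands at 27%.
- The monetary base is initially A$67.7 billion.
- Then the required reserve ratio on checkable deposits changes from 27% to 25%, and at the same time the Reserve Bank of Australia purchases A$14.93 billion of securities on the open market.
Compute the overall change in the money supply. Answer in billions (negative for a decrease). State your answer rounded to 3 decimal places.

A$40.690 billion

Before: m₁ = (1 + 0.24) / (0.27 + 0.04 + 0.24) ≈ 2.254545, MB₁ = 67.7, so M₁ = 2.254545 × 67.7 ≈ 152.6327 billion.
After: m₂ = (1 + 0.24) / (0.25 + 0.04 + 0.24) ≈ 2.339623, MB₂ = 67.7 + 14.93 = 82.63, so M₂ = 2.339623 × 82.63 ≈ 193.323 billion.
ΔM = M₂ − M₁ = 193.323 − 152.6327 = 40.6903 billion.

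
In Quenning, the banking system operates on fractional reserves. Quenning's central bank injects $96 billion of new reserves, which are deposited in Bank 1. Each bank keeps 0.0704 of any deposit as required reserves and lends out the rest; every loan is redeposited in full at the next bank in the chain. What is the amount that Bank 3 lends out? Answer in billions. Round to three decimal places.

$77.119 billion

Each bank lends a fraction (1 − rr) = 0.9296 of the deposit it receives, so Bank 3 receives 96·0.9296^2 and lends 96·0.9296^3 ≈ 77.1187 billion.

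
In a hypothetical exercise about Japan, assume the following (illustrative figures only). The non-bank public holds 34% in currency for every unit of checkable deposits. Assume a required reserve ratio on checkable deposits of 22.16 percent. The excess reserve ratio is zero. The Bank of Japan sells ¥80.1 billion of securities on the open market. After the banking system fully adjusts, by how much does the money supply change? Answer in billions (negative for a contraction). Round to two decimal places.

-191.12 billion

The money multiplier is m = (1 + c) / (rr + c) = (1 + 0.34) / (0.2216 + 0.34) ≈ 2.38604.
The sale removes 80.1 billion of base, so ΔM = m × ΔMB = 2.38604 × (−80.1) ≈ -191.1218 billion.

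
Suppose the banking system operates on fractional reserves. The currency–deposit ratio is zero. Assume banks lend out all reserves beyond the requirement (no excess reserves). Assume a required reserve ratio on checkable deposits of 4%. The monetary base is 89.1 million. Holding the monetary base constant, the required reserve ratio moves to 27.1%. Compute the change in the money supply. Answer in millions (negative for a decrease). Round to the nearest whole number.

-1899 million

Initially m₁ = 1 / (0.04) = 25, so M₁ = 25 × 89.1 = 2227.5 million.
After the change m₂ = 1 / (0.271) ≈ 3.69, so M₂ = 3.69 × 89.1 = 328.779 million.
ΔM = M₂ − M₁ = 328.779 − 2227.5 = -1898.721 million.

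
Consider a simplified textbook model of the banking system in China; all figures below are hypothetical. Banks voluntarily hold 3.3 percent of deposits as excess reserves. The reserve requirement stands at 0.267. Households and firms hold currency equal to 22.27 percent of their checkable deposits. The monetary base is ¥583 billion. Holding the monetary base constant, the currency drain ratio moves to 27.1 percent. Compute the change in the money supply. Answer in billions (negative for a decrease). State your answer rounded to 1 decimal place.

-66.0 billion

Initially m₁ = (1 + 0.2227) / (0.267 + 0.033 + 0.2227) ≈ 2.33920, so M₁ = 2.33920 × 583 = 1363.7536 billion.
After the change m₂ = (1 + 0.271) / (0.267 + 0.033 + 0.271) ≈ 2.22592, so M₂ = 2.22592 × 583 ≈ 1297.7114 billion.
ΔM = M₂ − M₁ = 1297.7114 − 1363.7536 = -66.0422 billion.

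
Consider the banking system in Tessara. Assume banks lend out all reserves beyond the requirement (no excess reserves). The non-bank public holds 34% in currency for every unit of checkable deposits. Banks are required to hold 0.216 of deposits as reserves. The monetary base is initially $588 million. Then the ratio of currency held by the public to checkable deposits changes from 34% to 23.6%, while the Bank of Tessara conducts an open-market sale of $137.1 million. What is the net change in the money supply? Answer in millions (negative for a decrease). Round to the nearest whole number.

-184 million

Before: m₁ = (1 + 0.34) / (0.216 + 0.34) ≈ 2.4101, MB₁ = 588, so M₁ = 2.4101 × 588 = 1417.1388 million.
After: m₂ = (1 + 0.236) / (0.216 + 0.236) ≈ 2.7345, MB₂ = 588 − 137.1 = 450.9, so M₂ = 2.7345 × 450.9 ≈ 1232.986 million.
ΔM = M₂ − M₁ = 1232.986 − 1417.1388 = -184.1528 million.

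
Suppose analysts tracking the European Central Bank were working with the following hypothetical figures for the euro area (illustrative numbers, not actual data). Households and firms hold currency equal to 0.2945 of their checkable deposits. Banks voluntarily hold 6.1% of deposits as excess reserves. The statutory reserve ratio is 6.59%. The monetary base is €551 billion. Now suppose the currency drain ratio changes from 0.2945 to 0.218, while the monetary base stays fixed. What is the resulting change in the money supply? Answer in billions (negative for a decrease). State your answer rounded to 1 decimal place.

Initially m₁ = (1 + 0.2945) / (0.0659 + 0.061 + 0.2945) ≈ 3.07190, so M₁ = 3.07190 × 551 = 1692.6169 billion.
After the change m₂ = (1 + 0.218) / (0.0659 + 0.061 + 0.218) ≈ 3.53146, so M₂ = 3.53146 × 551 ≈ 1945.8345 billion.
ΔM = M₂ − M₁ = 1945.8345 − 1692.6169 = 253.2176 billion.

€253.2 billion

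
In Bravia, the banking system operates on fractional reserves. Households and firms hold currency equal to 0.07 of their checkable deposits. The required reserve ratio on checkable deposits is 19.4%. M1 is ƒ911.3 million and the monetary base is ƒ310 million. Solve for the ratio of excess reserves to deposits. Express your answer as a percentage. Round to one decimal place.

Using m = M/MB = 911.3/310 ≈ 2.939677. Since m = (1 + c)/(c + rr + e), the denominator satisfies c + rr + e = (1 + c)/m = (1 + 0.07) / 2.939677 ≈ 0.363986.
With c = 0.07 and rr = 0.194, the ratio of excess reserves to deposits is 0.363986 − 0.07 − 0.194 = 0.099986.

10.0%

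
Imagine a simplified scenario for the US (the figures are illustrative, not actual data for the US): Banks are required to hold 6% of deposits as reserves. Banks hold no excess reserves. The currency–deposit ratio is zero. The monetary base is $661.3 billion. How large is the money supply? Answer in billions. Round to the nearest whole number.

With no currency drain or excess reserves, the money multiplier is m = 1/rr = 1/0.06 ≈ 16.6667.
Money supply M = m × MB = 16.6667 × 661.3 ≈ 11021.6887 billion.

$11022 billion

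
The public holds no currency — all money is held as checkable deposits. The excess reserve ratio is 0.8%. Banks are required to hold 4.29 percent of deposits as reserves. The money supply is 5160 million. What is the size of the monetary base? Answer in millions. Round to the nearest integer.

The money multiplier is m = 1 / (rr + e) = 1 / (0.0429 + 0.008) ≈ 19.64637.
MB = M / m = 5160 / 19.64637 ≈ 262.6439 million.

263 million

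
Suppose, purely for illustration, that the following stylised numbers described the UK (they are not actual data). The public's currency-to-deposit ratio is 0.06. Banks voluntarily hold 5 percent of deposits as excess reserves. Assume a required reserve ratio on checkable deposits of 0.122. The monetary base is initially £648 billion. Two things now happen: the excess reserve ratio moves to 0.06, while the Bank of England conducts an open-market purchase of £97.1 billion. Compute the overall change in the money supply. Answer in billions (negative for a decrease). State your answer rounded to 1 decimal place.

£303.0 billion

Before: m₁ = (1 + 0.06) / (0.122 + 0.05 + 0.06) ≈ 4.56897, MB₁ = 648, so M₁ = 4.56897 × 648 ≈ 2960.6926 billion.
After: m₂ = (1 + 0.06) / (0.122 + 0.06 + 0.06) ≈ 4.38017, MB₂ = 648 + 97.1 = 745.1, so M₂ = 4.38017 × 745.1 ≈ 3263.6647 billion.
ΔM = M₂ − M₁ = 3263.6647 − 2960.6926 = 302.9721 billion.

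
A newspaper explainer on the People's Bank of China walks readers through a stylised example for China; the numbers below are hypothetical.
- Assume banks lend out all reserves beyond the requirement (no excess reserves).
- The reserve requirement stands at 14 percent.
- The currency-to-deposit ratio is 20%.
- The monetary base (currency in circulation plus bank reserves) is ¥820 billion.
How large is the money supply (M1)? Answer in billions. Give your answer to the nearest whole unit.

The money multiplier is m = (1 + c) / (rr + c) = (1 + 0.2) / (0.14 + 0.2) ≈ 3.5294.
So M = m × MB = 3.5294 × 820 = 2894.108 billion.

¥2894 billion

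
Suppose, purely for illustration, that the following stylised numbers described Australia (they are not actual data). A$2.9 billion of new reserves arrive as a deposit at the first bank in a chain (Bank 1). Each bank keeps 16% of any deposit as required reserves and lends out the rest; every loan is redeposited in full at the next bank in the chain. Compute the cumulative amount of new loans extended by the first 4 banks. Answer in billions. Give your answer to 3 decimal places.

Bank i lends (1 − rr)^i of the original deposit: Bank 1 lends 2.9·0.8400 = 2.4360, Bank 2 lends 2.9·0.8400² ≈ 2.0462, and so on.
Summing a geometric series: total = 2.9·[0.8400·(1 − 0.8400^4) / (1 − 0.8400)] ≈ 7.6449 billion.

A$7.645 billion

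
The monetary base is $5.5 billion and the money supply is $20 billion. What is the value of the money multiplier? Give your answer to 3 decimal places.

The money multiplier is m = M / MB = 20 / 5.5 ≈ 3.63636.

3.636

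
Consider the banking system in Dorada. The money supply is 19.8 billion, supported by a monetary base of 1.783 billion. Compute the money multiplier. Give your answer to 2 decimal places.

11.10

The money multiplier is m = M / MB = 19.8 / 1.783 ≈ 11.10488.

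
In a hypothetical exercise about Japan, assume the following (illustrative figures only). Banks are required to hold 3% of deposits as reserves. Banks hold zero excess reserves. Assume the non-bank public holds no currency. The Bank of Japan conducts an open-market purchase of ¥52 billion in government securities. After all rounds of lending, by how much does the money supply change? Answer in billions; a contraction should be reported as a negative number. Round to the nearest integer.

The simple money multiplier is m = 1/rr = 1/0.03 ≈ 33.3333.
An open-market purchase increases the monetary base by 52 billion, so ΔM = m × ΔMB = 33.3333 × 52 = 1733.3316 billion.

¥1733 billion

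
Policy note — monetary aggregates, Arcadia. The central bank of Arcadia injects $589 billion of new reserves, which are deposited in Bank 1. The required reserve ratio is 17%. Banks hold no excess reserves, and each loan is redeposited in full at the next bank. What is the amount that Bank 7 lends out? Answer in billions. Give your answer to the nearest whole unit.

$160 billion

Each bank lends a fraction (1 − rr) = 0.8300 of the deposit it receives, so Bank 7 receives 589·0.8300^6 and lends 589·0.8300^7 ≈ 159.8313 billion.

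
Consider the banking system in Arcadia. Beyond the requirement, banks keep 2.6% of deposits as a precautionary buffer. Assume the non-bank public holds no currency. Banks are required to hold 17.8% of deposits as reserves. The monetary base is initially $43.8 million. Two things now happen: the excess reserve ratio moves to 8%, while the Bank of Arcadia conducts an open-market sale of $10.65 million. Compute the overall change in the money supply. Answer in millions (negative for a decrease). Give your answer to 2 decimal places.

Before: m₁ = 1 / (0.178 + 0.026) ≈ 4.90196, MB₁ = 43.8, so M₁ = 4.90196 × 43.8 ≈ 214.7058 million.
After: m₂ = 1 / (0.178 + 0.08) ≈ 3.87597, MB₂ = 43.8 − 10.65 = 33.15, so M₂ = 3.87597 × 33.15 ≈ 128.4884 million.
ΔM = M₂ − M₁ = 128.4884 − 214.7058 = -86.2174 million.

-86.22 million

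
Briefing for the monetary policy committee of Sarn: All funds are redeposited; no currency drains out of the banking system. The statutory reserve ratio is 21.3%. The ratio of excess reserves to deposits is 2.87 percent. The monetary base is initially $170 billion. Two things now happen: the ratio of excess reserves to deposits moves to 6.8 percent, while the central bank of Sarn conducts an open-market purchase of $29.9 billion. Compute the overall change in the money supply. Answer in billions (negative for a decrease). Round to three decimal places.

$8.037 billion

Before: m₁ = 1 / (0.213 + 0.0287) ≈ 4.1373604, MB₁ = 170, so M₁ = 4.1373604 × 170 ≈ 703.3513 billion.
After: m₂ = 1 / (0.213 + 0.068) ≈ 3.5587189, MB₂ = 170 + 29.9 = 199.9, so M₂ = 3.5587189 × 199.9 ≈ 711.3879 billion.
ΔM = M₂ − M₁ = 711.3879 − 703.3513 = 8.0366 billion.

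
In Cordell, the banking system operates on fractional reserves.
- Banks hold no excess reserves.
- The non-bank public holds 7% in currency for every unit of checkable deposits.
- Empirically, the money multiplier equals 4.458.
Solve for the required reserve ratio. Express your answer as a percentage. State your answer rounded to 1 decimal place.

17.0%

Using m = 4.458. Since m = (1 + c)/(c + rr + e), the denominator satisfies c + rr + e = (1 + c)/m = (1 + 0.07) / 4.458 ≈ 0.240018.
With c = 0.07 and e = 0, the required reserve ratio is 0.240018 − 0.07 − 0 = 0.170018.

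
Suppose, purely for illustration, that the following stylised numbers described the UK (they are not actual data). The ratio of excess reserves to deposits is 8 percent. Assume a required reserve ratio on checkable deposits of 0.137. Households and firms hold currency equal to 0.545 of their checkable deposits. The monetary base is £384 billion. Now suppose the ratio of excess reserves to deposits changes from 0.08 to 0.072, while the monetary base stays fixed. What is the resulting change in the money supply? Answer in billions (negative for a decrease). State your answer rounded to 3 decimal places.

£8.261 billion

Initially m₁ = (1 + 0.545) / (0.137 + 0.08 + 0.545) ≈ 2.0275591, so M₁ = 2.0275591 × 384 ≈ 778.5827 billion.
After the change m₂ = (1 + 0.545) / (0.137 + 0.072 + 0.545) ≈ 2.0490716, so M₂ = 2.0490716 × 384 ≈ 786.8435 billion.
ΔM = M₂ − M₁ = 786.8435 − 778.5827 = 8.2608 billion.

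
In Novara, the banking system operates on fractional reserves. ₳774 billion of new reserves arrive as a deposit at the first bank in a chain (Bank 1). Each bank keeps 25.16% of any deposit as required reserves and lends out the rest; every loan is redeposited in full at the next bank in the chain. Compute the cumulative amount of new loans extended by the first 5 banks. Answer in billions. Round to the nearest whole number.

Bank i lends (1 − rr)^i of the original deposit: Bank 1 lends 774·0.7484 = 579.2616, Bank 2 lends 774·0.7484² ≈ 433.5194, and so on.
Summing a geometric series: total = 774·[0.7484·(1 − 0.7484^5) / (1 − 0.7484)] ≈ 1761.7652 billion.

₳1762 billion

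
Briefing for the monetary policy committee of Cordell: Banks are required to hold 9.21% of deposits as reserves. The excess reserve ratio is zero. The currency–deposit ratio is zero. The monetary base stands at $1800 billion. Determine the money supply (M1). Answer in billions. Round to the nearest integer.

With no currency drain or excess reserves, the money multiplier is m = 1/rr = 1/0.0921 ≈ 10.85776.
Money supply M = m × MB = 10.85776 × 1800 = 19543.968 billion.

$19544 billion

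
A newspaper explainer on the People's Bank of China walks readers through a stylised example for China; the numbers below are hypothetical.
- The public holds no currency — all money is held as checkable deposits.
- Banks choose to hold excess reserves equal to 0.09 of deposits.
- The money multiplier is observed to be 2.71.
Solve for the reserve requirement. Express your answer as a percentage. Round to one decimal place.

Using m = 2.71. Since m = (1 + c)/(c + rr + e), the denominator satisfies c + rr + e = (1 + c)/m = (1 + 0) / 2.71 ≈ 0.369004.
With c = 0 and e = 0.09, the reserve requirement is 0.369004 − 0 − 0.09 = 0.279004.

27.9%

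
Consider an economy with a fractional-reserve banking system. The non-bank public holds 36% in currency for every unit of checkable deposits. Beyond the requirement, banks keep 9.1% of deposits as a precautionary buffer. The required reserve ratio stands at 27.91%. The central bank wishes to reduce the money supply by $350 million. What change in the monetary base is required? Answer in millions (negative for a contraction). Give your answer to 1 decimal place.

-187.9 million

The money multiplier is m = (1 + c) / (rr + e + c) = (1 + 0.36) / (0.2791 + 0.091 + 0.36) ≈ 1.86276.
ΔMB = ΔM / m = (−350) / 1.86276 ≈ -187.8932 million.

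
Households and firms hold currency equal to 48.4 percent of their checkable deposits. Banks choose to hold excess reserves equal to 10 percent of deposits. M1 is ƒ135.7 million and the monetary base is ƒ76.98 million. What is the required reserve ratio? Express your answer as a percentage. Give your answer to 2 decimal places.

25.78%

Using m = M/MB = 135.7/76.98 ≈ 1.762796. Since m = (1 + c)/(c + rr + e), the denominator satisfies c + rr + e = (1 + c)/m = (1 + 0.484) / 1.762796 ≈ 0.841844.
With c = 0.484 and e = 0.1, the required reserve ratio is 0.841844 − 0.484 − 0.1 = 0.257844.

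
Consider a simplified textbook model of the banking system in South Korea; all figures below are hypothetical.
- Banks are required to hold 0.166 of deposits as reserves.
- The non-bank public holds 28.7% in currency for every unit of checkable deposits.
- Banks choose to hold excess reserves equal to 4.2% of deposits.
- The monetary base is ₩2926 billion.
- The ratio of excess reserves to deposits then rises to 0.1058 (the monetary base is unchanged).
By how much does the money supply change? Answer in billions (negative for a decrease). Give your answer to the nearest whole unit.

-869 billion

Initially m₁ = (1 + 0.287) / (0.166 + 0.042 + 0.287) = 2.6, so M₁ = 2.6 × 2926 = 7607.6 billion.
After the change m₂ = (1 + 0.287) / (0.166 + 0.1058 + 0.287) ≈ 2.30315, so M₂ = 2.30315 × 2926 = 6739.0169 billion.
ΔM = M₂ − M₁ = 6739.0169 − 7607.6 = -868.5831 billion.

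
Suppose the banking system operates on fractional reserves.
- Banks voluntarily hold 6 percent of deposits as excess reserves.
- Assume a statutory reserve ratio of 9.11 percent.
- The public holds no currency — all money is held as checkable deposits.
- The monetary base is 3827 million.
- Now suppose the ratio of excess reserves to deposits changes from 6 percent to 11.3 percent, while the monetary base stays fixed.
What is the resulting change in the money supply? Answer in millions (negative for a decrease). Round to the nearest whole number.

Initially m₁ = 1 / (0.0911 + 0.06) ≈ 6.61813, so M₁ = 6.61813 × 3827 ≈ 25327.5835 million.
After the change m₂ = 1 / (0.0911 + 0.113) ≈ 4.89956, so M₂ = 4.89956 × 3827 ≈ 18750.6161 million.
ΔM = M₂ − M₁ = 18750.6161 − 25327.5835 = -6576.9674 million.

-6577 million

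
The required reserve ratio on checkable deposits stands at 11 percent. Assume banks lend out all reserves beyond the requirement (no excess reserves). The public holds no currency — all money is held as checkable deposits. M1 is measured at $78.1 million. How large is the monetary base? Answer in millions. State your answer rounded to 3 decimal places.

With no currency drain and no excess reserves, the money multiplier is m = 1/rr = 1/0.11 ≈ 9.090909.
The monetary base is MB = M / m = 78.1 / 9.090909 ≈ 8.591 million.

$8.591 million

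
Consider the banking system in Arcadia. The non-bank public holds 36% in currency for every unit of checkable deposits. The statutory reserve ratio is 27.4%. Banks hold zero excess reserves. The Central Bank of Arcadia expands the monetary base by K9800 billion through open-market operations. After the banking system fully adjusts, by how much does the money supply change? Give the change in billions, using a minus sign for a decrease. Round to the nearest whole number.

The money multiplier is m = (1 + c) / (rr + c) = (1 + 0.36) / (0.274 + 0.36) ≈ 2.14511.
The purchase adds 9800 billion of base, so ΔM = m × ΔMB = 2.14511 × (+9800) = 21022.078 billion.

K21022 billion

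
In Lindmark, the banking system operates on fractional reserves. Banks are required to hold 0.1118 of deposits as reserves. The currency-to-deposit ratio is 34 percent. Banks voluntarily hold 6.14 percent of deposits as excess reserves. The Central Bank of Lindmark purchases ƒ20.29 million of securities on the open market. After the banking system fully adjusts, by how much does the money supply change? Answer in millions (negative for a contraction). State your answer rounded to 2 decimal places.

The money multiplier is m = (1 + c) / (rr + e + c) = (1 + 0.34) / (0.1118 + 0.0614 + 0.34) ≈ 2.61107.
The purchase adds 20.29 million of base, so ΔM = m × ΔMB = 2.61107 × (+20.29) ≈ 52.9786 million.

ƒ52.98 million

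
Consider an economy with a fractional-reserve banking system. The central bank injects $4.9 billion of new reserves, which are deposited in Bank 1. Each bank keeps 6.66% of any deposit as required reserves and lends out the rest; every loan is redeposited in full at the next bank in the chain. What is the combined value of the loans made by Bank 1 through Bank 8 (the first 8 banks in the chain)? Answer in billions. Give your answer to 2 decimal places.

$29.11 billion

Bank i lends (1 − rr)^i of the original deposit: Bank 1 lends 4.9·0.9334 ≈ 4.5737, Bank 2 lends 4.9·0.9334² ≈ 4.2691, and so on.
Summing a geometric series: total = 4.9·[0.9334·(1 − 0.9334^8) / (1 − 0.9334)] ≈ 29.1067 billion.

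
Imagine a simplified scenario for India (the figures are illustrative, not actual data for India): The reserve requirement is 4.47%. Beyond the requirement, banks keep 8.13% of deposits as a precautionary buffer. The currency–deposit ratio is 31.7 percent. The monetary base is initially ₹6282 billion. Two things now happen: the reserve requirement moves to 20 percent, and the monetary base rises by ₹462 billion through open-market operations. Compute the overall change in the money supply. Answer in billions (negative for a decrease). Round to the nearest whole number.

Before: m₁ = (1 + 0.317) / (0.0447 + 0.0813 + 0.317) ≈ 2.97291, MB₁ = 6282, so M₁ = 2.97291 × 6282 ≈ 18675.8206 billion.
After: m₂ = (1 + 0.317) / (0.2 + 0.0813 + 0.317) ≈ 2.20124, MB₂ = 6282 + 462 = 6744, so M₂ = 2.20124 × 6744 ≈ 14845.1626 billion.
ΔM = M₂ − M₁ = 14845.1626 − 18675.8206 = -3830.658 billion.

-3831 billion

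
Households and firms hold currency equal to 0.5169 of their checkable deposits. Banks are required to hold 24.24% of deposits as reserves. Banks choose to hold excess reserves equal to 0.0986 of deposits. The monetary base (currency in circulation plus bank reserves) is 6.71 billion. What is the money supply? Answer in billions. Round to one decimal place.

11.9 billion

The money multiplier is m = (1 + c) / (rr + e + c) = (1 + 0.5169) / (0.2424 + 0.0986 + 0.5169) ≈ 1.7682.
So M = m × MB = 1.7682 × 6.71 ≈ 11.8646 billion.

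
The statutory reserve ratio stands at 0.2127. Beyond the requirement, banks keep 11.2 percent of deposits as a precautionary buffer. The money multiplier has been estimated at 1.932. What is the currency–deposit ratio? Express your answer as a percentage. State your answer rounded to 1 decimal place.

40.0%

Using m = 1.932. From m = (1 + c)/(c + rr + e), rearranging gives 1 + c = m·(c + rr + e), so c·(1 − m) = m·(rr + e) − 1.
Hence c = [m·(rr + e) − 1]/(1 − m) = [1.932 × (0.2127 + 0.112) − 1] / (1 − 1.932) ≈ 0.399871.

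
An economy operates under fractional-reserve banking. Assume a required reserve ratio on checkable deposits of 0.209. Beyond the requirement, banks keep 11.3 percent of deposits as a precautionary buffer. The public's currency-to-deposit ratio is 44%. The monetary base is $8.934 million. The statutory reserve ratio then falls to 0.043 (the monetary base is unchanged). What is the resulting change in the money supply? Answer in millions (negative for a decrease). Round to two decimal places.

$4.70 million

Initially m₁ = (1 + 0.44) / (0.209 + 0.113 + 0.44) ≈ 1.8898, so M₁ = 1.8898 × 8.934 ≈ 16.8835 million.
After the change m₂ = (1 + 0.44) / (0.043 + 0.113 + 0.44) ≈ 2.4161, so M₂ = 2.4161 × 8.934 ≈ 21.5854 million.
ΔM = M₂ − M₁ = 21.5854 − 16.8835 = 4.7019 million.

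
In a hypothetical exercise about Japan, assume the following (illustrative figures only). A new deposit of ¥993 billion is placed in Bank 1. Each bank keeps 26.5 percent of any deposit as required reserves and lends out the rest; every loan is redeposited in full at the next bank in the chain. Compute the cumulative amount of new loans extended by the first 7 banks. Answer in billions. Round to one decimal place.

Bank i lends (1 − rr)^i of the original deposit: Bank 1 lends 993·0.7350 = 729.8550, Bank 2 lends 993·0.7350² ≈ 536.4434, and so on.
Summing a geometric series: total = 993·[0.7350·(1 − 0.7350^7) / (1 − 0.7350)] ≈ 2435.0145 billion.

¥2435.0 billion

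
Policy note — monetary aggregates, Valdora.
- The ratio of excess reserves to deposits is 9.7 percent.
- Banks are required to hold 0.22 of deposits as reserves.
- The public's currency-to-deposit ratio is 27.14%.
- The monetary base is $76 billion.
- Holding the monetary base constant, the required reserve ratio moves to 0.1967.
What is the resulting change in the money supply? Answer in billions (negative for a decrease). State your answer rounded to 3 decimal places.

Initially m₁ = (1 + 0.2714) / (0.22 + 0.097 + 0.2714) ≈ 2.160775, so M₁ = 2.160775 × 76 = 164.2189 billion.
After the change m₂ = (1 + 0.2714) / (0.1967 + 0.097 + 0.2714) ≈ 2.249867, so M₂ = 2.249867 × 76 ≈ 170.9899 billion.
ΔM = M₂ − M₁ = 170.9899 − 164.2189 = 6.771 billion.

$6.771 billion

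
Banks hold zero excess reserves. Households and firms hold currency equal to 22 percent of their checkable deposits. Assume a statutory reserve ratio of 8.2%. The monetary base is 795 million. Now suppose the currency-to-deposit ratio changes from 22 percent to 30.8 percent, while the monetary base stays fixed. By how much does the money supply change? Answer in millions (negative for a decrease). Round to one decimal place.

Initially m₁ = (1 + 0.22) / (0.082 + 0.22) ≈ 4.03974, so M₁ = 4.03974 × 795 = 3211.5933 million.
After the change m₂ = (1 + 0.308) / (0.082 + 0.308) ≈ 3.35385, so M₂ = 3.35385 × 795 ≈ 2666.3108 million.
ΔM = M₂ − M₁ = 2666.3108 − 3211.5933 = -545.2825 million.

-545.3 million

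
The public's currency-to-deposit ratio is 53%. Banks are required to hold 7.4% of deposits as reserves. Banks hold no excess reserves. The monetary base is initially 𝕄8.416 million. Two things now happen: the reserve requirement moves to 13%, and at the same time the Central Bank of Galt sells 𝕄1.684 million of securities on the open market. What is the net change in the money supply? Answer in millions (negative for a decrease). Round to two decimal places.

-5.71 million

Before: m₁ = (1 + 0.53) / (0.074 + 0.53) ≈ 2.5331, MB₁ = 8.416, so M₁ = 2.5331 × 8.416 ≈ 21.3186 million.
After: m₂ = (1 + 0.53) / (0.13 + 0.53) ≈ 2.3182, MB₂ = 8.416 − 1.684 = 6.732, so M₂ = 2.3182 × 6.732 ≈ 15.6061 million.
ΔM = M₂ − M₁ = 15.6061 − 21.3186 = -5.7125 million.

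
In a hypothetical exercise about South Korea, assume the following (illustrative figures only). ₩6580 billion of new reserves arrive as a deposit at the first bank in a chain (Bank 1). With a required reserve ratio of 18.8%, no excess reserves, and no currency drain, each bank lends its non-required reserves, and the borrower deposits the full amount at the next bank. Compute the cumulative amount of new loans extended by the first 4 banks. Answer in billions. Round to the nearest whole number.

Bank i lends (1 − rr)^i of the original deposit: Bank 1 lends 6580·0.8120 = 5342.9600, Bank 2 lends 6580·0.8120² ≈ 4338.4835, and so on.
Summing a geometric series: total = 6580·[0.8120·(1 − 0.8120^4) / (1 − 0.8120)] ≈ 16064.8452 billion.

₩16065 billion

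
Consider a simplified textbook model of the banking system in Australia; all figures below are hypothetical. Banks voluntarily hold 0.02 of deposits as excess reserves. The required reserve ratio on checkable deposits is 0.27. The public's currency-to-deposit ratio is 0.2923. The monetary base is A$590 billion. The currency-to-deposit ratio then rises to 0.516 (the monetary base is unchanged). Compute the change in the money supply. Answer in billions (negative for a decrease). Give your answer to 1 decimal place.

Initially m₁ = (1 + 0.2923) / (0.27 + 0.02 + 0.2923) ≈ 2.21930, so M₁ = 2.21930 × 590 = 1309.387 billion.
After the change m₂ = (1 + 0.516) / (0.27 + 0.02 + 0.516) ≈ 1.88089, so M₂ = 1.88089 × 590 = 1109.7251 billion.
ΔM = M₂ − M₁ = 1109.7251 − 1309.387 = -199.6619 billion.

-199.7 billion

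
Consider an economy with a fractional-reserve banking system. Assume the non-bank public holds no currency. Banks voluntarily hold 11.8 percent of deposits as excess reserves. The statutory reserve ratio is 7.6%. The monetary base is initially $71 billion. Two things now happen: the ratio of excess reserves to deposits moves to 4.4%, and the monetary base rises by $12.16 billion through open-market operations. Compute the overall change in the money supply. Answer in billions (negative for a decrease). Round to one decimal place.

$327.0 billion

Before: m₁ = 1 / (0.076 + 0.118) ≈ 5.1546, MB₁ = 71, so M₁ = 5.1546 × 71 = 365.9766 billion.
After: m₂ = 1 / (0.076 + 0.044) ≈ 8.3333, MB₂ = 71 + 12.16 = 83.16, so M₂ = 8.3333 × 83.16 ≈ 692.9972 billion.
ΔM = M₂ − M₁ = 692.9972 − 365.9766 = 327.0206 billion.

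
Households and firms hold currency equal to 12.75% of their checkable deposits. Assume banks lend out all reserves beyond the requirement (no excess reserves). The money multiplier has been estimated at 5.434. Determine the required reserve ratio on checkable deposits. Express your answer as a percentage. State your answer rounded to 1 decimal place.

Using m = 5.434. Since m = (1 + c)/(c + rr + e), the denominator satisfies c + rr + e = (1 + c)/m = (1 + 0.1275) / 5.434 ≈ 0.207490.
With c = 0.1275 and e = 0, the required reserve ratio on checkable deposits is 0.207490 − 0.1275 − 0 = 0.07999.

8.0%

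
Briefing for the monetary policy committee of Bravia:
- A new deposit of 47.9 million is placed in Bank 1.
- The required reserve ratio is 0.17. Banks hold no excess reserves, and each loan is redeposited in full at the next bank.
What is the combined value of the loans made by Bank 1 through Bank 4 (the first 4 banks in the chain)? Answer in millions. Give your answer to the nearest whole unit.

Bank i lends (1 − rr)^i of the original deposit: Bank 1 lends 47.9·0.8300 = 39.7570, Bank 2 lends 47.9·0.8300² ≈ 32.9983, and so on.
Summing a geometric series: total = 47.9·[0.8300·(1 − 0.8300^4) / (1 − 0.8300)] ≈ 122.8764 million.

123 million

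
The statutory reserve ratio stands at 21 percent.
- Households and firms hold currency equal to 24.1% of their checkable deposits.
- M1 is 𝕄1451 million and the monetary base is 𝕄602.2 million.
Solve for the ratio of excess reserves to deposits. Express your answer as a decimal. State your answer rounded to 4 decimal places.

0.0640

Using m = M/MB = 1451/602.2 ≈ 2.409499. Since m = (1 + c)/(c + rr + e), the denominator satisfies c + rr + e = (1 + c)/m = (1 + 0.241) / 2.409499 ≈ 0.515045.
With c = 0.241 and rr = 0.21, the ratio of excess reserves to deposits is 0.515045 − 0.241 − 0.21 = 0.064045.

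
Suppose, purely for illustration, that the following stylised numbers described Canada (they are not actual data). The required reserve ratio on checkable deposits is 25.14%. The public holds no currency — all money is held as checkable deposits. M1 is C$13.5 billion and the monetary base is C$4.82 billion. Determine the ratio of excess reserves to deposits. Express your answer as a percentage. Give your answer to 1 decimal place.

10.6%

Using m = M/MB = 13.5/4.82 ≈ 2.800830. Since m = (1 + c)/(c + rr + e), the denominator satisfies c + rr + e = (1 + c)/m = (1 + 0) / 2.800830 ≈ 0.357037.
With c = 0 and rr = 0.2514, the ratio of excess reserves to deposits is 0.357037 − 0 − 0.2514 = 0.105637.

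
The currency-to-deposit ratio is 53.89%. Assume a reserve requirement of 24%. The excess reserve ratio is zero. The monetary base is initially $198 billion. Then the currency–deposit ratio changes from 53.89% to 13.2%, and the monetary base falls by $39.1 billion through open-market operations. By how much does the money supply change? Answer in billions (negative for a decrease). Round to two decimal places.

Before: m₁ = (1 + 0.5389) / (0.24 + 0.5389) ≈ 1.975735, MB₁ = 198, so M₁ = 1.975735 × 198 ≈ 391.1955 billion.
After: m₂ = (1 + 0.132) / (0.24 + 0.132) ≈ 3.043011, MB₂ = 198 − 39.1 = 158.9, so M₂ = 3.043011 × 158.9 ≈ 483.5344 billion.
ΔM = M₂ − M₁ = 483.5344 − 391.1955 = 92.3389 billion.

$92.34 billion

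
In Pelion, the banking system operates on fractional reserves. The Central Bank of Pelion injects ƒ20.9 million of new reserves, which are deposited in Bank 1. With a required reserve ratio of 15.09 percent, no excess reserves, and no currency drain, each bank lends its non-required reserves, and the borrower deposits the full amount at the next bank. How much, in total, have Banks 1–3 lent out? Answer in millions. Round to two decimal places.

Bank i lends (1 − rr)^i of the original deposit: Bank 1 lends 20.9·0.8491 ≈ 17.7462, Bank 2 lends 20.9·0.8491² ≈ 15.0683, and so on.
Summing a geometric series: total = 20.9·[0.8491·(1 − 0.8491^3) / (1 − 0.8491)] ≈ 45.6090 million.

ƒ45.61 million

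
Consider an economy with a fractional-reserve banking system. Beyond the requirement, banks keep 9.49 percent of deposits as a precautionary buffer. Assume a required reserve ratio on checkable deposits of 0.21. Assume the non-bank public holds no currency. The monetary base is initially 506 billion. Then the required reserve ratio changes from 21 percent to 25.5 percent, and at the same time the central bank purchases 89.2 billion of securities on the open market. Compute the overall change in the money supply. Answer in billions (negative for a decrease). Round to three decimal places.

41.497 billion

Before: m₁ = 1 / (0.21 + 0.0949) ≈ 3.2797639, MB₁ = 506, so M₁ = 3.2797639 × 506 ≈ 1659.5605 billion.
After: m₂ = 1 / (0.255 + 0.0949) ≈ 2.8579594, MB₂ = 506 + 89.2 = 595.2, so M₂ = 2.8579594 × 595.2 ≈ 1701.0574 billion.
ΔM = M₂ − M₁ = 1701.0574 − 1659.5605 = 41.4969 billion.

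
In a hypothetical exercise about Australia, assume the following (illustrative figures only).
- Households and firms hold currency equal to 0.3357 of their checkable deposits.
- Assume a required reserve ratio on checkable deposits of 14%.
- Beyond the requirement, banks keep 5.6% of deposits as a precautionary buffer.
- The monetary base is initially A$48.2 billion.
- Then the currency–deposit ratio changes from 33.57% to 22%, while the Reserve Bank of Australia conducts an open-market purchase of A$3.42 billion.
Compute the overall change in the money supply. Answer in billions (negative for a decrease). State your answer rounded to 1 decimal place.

Before: m₁ = (1 + 0.3357) / (0.14 + 0.056 + 0.3357) ≈ 2.5121, MB₁ = 48.2, so M₁ = 2.5121 × 48.2 ≈ 121.0832 billion.
After: m₂ = (1 + 0.22) / (0.14 + 0.056 + 0.22) ≈ 2.9327, MB₂ = 48.2 + 3.42 = 51.62, so M₂ = 2.9327 × 51.62 ≈ 151.386 billion.
ΔM = M₂ − M₁ = 151.386 − 121.0832 = 30.3028 billion.

A$30.3 billion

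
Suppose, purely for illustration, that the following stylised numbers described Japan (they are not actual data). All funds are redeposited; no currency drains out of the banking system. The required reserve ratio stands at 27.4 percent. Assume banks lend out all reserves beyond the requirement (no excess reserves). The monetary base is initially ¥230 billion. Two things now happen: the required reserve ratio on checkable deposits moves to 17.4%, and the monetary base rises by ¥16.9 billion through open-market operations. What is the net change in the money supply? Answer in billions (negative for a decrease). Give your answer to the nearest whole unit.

¥580 billion

Before: m₁ = 1 / (0.274) ≈ 3.6496, MB₁ = 230, so M₁ = 3.6496 × 230 = 839.408 billion.
After: m₂ = 1 / (0.174) ≈ 5.7471, MB₂ = 230 + 16.9 = 246.9, so M₂ = 5.7471 × 246.9 ≈ 1418.959 billion.
ΔM = M₂ − M₁ = 1418.959 − 839.408 = 579.551 billion.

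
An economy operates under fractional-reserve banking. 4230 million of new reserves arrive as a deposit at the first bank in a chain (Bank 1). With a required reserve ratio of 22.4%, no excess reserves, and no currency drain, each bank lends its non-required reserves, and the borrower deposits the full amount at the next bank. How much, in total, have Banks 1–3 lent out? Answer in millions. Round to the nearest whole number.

7806 million

Bank i lends (1 − rr)^i of the original deposit: Bank 1 lends 4230·0.7760 = 3282.4800, Bank 2 lends 4230·0.7760² ≈ 2547.2045, and so on.
Summing a geometric series: total = 4230·[0.7760·(1 − 0.7760^3) / (1 − 0.7760)] ≈ 7806.3152 million.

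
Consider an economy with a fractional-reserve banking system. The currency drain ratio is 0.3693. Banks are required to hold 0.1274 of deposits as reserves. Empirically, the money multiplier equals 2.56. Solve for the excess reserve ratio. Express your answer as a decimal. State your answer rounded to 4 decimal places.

Using m = 2.56. Since m = (1 + c)/(c + rr + e), the denominator satisfies c + rr + e = (1 + c)/m = (1 + 0.3693) / 2.56 ≈ 0.534883.
With c = 0.3693 and rr = 0.1274, the excess reserve ratio is 0.534883 − 0.3693 − 0.1274 = 0.038183.

0.0382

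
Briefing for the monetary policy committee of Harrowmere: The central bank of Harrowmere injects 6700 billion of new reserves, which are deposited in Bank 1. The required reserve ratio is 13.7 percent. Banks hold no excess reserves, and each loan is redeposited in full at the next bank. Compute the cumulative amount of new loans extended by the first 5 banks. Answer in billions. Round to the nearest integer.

Bank i lends (1 − rr)^i of the original deposit: Bank 1 lends 6700·0.8630 = 5782.1000, Bank 2 lends 6700·0.8630² = 4989.9523, and so on.
Summing a geometric series: total = 6700·[0.8630·(1 − 0.8630^5) / (1 − 0.8630)] ≈ 22001.9631 billion.

22002 billion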